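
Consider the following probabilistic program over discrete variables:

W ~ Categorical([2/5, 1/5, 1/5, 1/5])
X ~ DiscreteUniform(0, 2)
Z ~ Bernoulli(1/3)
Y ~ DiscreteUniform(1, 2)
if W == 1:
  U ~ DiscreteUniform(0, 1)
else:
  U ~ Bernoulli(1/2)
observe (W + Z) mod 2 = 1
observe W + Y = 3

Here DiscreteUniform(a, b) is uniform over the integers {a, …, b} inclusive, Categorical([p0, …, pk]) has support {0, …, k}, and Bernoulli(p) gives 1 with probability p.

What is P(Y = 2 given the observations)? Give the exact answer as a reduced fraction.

P(Y = 2 | obs) = 2/3

Enumerate traces; 12 have nonzero weight after conditioning:
  (W=1, X=0, Z=0, Y=2, U=0) weight 1/90
  (W=1, X=0, Z=0, Y=2, U=1) weight 1/90
  (W=1, X=1, Z=0, Y=2, U=0) weight 1/90
  (W=1, X=1, Z=0, Y=2, U=1) weight 1/90
  (W=1, X=2, Z=0, Y=2, U=0) weight 1/90
  (W=1, X=2, Z=0, Y=2, U=1) weight 1/90
  (W=2, X=0, Z=1, Y=1, U=0) weight 1/180
  (W=2, X=0, Z=1, Y=1, U=1) weight 1/180
  … 4 more
Group by Y:
  weight(Y=1) = 1/30
  weight(Y=2) = 1/15
Total weight = 1/30 + 1/15 = 1/10
P(Y=1 | obs) = 1/30 / 1/10 = 1/3
P(Y=2 | obs) = 1/15 / 1/10 = 2/3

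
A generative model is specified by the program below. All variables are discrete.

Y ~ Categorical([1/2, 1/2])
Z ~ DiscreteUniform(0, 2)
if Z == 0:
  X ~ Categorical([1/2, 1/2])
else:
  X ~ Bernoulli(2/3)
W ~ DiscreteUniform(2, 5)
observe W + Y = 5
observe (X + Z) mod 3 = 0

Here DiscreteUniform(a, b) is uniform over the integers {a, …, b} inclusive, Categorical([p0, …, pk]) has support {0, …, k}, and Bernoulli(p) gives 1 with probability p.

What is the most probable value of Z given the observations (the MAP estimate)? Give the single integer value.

argmax_v P(Z = v | obs) = 2

Enumerate traces; 4 have nonzero weight after conditioning:
  (Y=0, Z=0, X=0, W=5) weight 1/48
  (Y=0, Z=2, X=1, W=5) weight 1/36
  (Y=1, Z=0, X=0, W=4) weight 1/48
  (Y=1, Z=2, X=1, W=4) weight 1/36
Group by Z:
  weight(Z=0) = 1/24
  weight(Z=2) = 1/18
Total weight = 1/24 + 1/18 = 7/72
P(Z=0 | obs) = 1/24 / 7/72 = 3/7
P(Z=2 | obs) = 1/18 / 7/72 = 4/7
argmax = 2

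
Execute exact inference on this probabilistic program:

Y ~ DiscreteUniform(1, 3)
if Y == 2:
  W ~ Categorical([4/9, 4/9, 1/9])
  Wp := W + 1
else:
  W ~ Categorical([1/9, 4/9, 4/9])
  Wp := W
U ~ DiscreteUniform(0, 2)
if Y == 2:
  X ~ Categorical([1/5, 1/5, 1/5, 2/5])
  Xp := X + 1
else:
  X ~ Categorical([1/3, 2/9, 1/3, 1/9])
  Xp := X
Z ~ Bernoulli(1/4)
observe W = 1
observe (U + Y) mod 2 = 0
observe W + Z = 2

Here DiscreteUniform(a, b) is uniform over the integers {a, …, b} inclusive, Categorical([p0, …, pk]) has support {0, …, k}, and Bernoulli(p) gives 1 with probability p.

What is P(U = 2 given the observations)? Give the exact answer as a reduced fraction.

P(U = 2 | obs) = 1/4

Enumerate traces; 16 have nonzero weight after conditioning:
  (Y=1, W=1, U=1, X=0, Z=1) weight 1/243
  (Y=1, W=1, U=1, X=1, Z=1) weight 2/729
  (Y=1, W=1, U=1, X=2, Z=1) weight 1/243
  (Y=1, W=1, U=1, X=3, Z=1) weight 1/729
  (Y=2, W=1, U=0, X=0, Z=1) weight 1/405
  (Y=2, W=1, U=0, X=1, Z=1) weight 1/405
  (Y=2, W=1, U=0, X=2, Z=1) weight 1/405
  (Y=2, W=1, U=0, X=3, Z=1) weight 2/405
  (Y=2, W=1, U=2, X=0, Z=1) weight 1/405
  … 7 more
Group by U:
  weight(U=0) = 1/81
  weight(U=1) = 2/81
  weight(U=2) = 1/81
Total weight = 1/81 + 2/81 + 1/81 = 4/81
P(U=0 | obs) = 1/81 / 4/81 = 1/4
P(U=1 | obs) = 2/81 / 4/81 = 1/2
P(U=2 | obs) = 1/81 / 4/81 = 1/4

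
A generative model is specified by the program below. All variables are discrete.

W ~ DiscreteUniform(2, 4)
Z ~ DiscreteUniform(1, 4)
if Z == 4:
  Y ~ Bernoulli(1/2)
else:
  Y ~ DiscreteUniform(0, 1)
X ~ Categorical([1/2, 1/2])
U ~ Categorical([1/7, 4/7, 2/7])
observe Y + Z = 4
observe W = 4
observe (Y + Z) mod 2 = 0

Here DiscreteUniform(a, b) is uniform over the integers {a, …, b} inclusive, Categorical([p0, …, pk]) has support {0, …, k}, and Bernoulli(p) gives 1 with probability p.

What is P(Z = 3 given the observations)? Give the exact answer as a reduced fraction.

Enumerate traces; 12 have nonzero weight after conditioning:
  (W=4, Z=3, Y=1, X=0, U=0) weight 1/336
  (W=4, Z=3, Y=1, X=0, U=1) weight 1/84
  (W=4, Z=3, Y=1, X=0, U=2) weight 1/168
  (W=4, Z=3, Y=1, X=1, U=0) weight 1/336
  (W=4, Z=3, Y=1, X=1, U=1) weight 1/84
  (W=4, Z=3, Y=1, X=1, U=2) weight 1/168
  (W=4, Z=4, Y=0, X=0, U=0) weight 1/336
  (W=4, Z=4, Y=0, X=0, U=1) weight 1/84
  … 4 more
Group by Z:
  weight(Z=3) = 1/24
  weight(Z=4) = 1/24
Total weight = 1/24 + 1/24 = 1/12
P(Z=3 | obs) = 1/24 / 1/12 = 1/2
P(Z=4 | obs) = 1/24 / 1/12 = 1/2

P(Z = 3 | obs) = 1/2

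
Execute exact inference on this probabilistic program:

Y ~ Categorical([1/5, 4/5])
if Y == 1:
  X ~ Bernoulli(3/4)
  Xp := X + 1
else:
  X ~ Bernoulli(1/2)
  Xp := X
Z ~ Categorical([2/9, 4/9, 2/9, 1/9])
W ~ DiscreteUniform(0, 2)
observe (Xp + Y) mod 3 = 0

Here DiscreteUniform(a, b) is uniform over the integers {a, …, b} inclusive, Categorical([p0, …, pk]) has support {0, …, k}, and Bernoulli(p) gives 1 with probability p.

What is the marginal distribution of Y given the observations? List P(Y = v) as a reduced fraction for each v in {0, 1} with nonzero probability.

P(Y=0) = 1/7, P(Y=1) = 6/7

Enumerate traces; 24 have nonzero weight after conditioning:
  (Y=0, X=0, Z=0, W=0) weight 1/135
  (Y=0, X=0, Z=0, W=1) weight 1/135
  (Y=0, X=0, Z=0, W=2) weight 1/135
  (Y=0, X=0, Z=1, W=0) weight 2/135
  (Y=0, X=0, Z=1, W=1) weight 2/135
  (Y=0, X=0, Z=1, W=2) weight 2/135
  (Y=0, X=0, Z=2, W=0) weight 1/135
  (Y=0, X=0, Z=2, W=1) weight 1/135
  (Y=1, X=1, Z=0, W=0) weight 2/45
  … 15 more
Group by Y:
  weight(Y=0) = 1/10
  weight(Y=1) = 3/5
Total weight = 1/10 + 3/5 = 7/10
P(Y=0 | obs) = 1/10 / 7/10 = 1/7
P(Y=1 | obs) = 3/5 / 7/10 = 6/7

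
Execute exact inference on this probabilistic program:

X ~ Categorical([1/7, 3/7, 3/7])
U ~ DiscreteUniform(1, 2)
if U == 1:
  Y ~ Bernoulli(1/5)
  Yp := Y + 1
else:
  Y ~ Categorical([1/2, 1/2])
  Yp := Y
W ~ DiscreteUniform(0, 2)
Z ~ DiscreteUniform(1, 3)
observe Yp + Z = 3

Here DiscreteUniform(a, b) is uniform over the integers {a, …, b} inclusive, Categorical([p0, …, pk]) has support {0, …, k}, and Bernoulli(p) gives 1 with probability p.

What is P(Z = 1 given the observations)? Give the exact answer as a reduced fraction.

Enumerate traces; 36 have nonzero weight after conditioning:
  (X=0, U=1, Y=0, W=0, Z=2) weight 2/315
  (X=0, U=1, Y=0, W=1, Z=2) weight 2/315
  (X=0, U=1, Y=0, W=2, Z=2) weight 2/315
  (X=0, U=1, Y=1, W=0, Z=1) weight 1/630
  (X=0, U=1, Y=1, W=1, Z=1) weight 1/630
  (X=0, U=1, Y=1, W=2, Z=1) weight 1/630
  (X=0, U=2, Y=0, W=0, Z=3) weight 1/252
  (X=0, U=2, Y=0, W=1, Z=3) weight 1/252
  … 28 more
Group by Z:
  weight(Z=1) = 1/30
  weight(Z=2) = 13/60
  weight(Z=3) = 1/12
Total weight = 1/30 + 13/60 + 1/12 = 1/3
P(Z=1 | obs) = 1/30 / 1/3 = 1/10
P(Z=2 | obs) = 13/60 / 1/3 = 13/20
P(Z=3 | obs) = 1/12 / 1/3 = 1/4

P(Z = 1 | obs) = 1/10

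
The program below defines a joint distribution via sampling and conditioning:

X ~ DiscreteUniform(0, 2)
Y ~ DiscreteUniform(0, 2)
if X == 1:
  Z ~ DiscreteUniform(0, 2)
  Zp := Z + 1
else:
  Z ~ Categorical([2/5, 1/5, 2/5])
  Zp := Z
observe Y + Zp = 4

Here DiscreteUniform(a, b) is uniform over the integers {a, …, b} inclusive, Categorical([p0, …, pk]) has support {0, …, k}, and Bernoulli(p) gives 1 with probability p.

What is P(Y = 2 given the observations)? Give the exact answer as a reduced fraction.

P(Y = 2 | obs) = 17/22

Enumerate traces; 4 have nonzero weight after conditioning:
  (X=0, Y=2, Z=2) weight 2/45
  (X=1, Y=1, Z=2) weight 1/27
  (X=1, Y=2, Z=1) weight 1/27
  (X=2, Y=2, Z=2) weight 2/45
Group by Y:
  weight(Y=1) = 1/27
  weight(Y=2) = 17/135
Total weight = 1/27 + 17/135 = 22/135
P(Y=1 | obs) = 1/27 / 22/135 = 5/22
P(Y=2 | obs) = 17/135 / 22/135 = 17/22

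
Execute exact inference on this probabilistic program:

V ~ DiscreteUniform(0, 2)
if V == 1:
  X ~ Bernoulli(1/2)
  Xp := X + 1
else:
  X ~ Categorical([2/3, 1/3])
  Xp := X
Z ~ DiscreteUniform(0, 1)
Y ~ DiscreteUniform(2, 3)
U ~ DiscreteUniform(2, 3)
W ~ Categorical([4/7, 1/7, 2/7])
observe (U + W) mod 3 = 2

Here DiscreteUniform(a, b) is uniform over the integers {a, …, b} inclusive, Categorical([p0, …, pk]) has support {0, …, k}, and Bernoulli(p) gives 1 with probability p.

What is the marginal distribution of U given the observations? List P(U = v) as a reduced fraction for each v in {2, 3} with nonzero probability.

Enumerate traces; 48 have nonzero weight after conditioning:
  (V=0, X=0, Z=0, Y=2, U=2, W=0) weight 1/63
  (V=0, X=0, Z=0, Y=2, U=3, W=2) weight 1/126
  (V=0, X=0, Z=0, Y=3, U=2, W=0) weight 1/63
  (V=0, X=0, Z=0, Y=3, U=3, W=2) weight 1/126
  (V=0, X=0, Z=1, Y=2, U=2, W=0) weight 1/63
  (V=0, X=0, Z=1, Y=2, U=3, W=2) weight 1/126
  (V=0, X=0, Z=1, Y=3, U=2, W=0) weight 1/63
  (V=0, X=0, Z=1, Y=3, U=3, W=2) weight 1/126
  … 40 more
Group by U:
  weight(U=2) = 2/7
  weight(U=3) = 1/7
Total weight = 2/7 + 1/7 = 3/7
P(U=2 | obs) = 2/7 / 3/7 = 2/3
P(U=3 | obs) = 1/7 / 3/7 = 1/3

P(U=2) = 2/3, P(U=3) = 1/3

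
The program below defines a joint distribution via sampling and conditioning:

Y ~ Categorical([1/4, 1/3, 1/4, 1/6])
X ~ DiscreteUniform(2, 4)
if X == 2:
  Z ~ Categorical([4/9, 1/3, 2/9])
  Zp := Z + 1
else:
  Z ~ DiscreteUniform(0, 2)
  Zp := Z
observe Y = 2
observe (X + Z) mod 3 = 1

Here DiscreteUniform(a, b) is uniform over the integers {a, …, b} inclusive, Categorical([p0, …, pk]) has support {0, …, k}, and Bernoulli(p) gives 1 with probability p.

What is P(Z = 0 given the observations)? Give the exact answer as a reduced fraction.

Enumerate traces; 3 have nonzero weight after conditioning:
  (Y=2, X=2, Z=2) weight 1/54
  (Y=2, X=3, Z=1) weight 1/36
  (Y=2, X=4, Z=0) weight 1/36
Group by Z:
  weight(Z=0) = 1/36
  weight(Z=1) = 1/36
  weight(Z=2) = 1/54
Total weight = 1/36 + 1/36 + 1/54 = 2/27
P(Z=0 | obs) = 1/36 / 2/27 = 3/8
P(Z=1 | obs) = 1/36 / 2/27 = 3/8
P(Z=2 | obs) = 1/54 / 2/27 = 1/4

P(Z = 0 | obs) = 3/8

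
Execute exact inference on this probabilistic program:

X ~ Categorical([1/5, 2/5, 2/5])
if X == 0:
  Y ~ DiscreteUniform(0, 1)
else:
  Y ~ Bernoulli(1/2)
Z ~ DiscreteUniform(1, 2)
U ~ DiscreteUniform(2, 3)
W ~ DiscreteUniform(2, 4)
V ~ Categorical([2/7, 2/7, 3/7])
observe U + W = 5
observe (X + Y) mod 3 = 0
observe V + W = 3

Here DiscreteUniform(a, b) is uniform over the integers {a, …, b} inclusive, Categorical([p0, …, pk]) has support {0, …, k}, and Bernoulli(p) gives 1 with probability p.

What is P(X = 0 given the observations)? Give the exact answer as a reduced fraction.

Enumerate traces; 8 have nonzero weight after conditioning:
  (X=0, Y=0, Z=1, U=2, W=3, V=0) weight 1/420
  (X=0, Y=0, Z=1, U=3, W=2, V=1) weight 1/420
  (X=0, Y=0, Z=2, U=2, W=3, V=0) weight 1/420
  (X=0, Y=0, Z=2, U=3, W=2, V=1) weight 1/420
  (X=2, Y=1, Z=1, U=2, W=3, V=0) weight 1/210
  (X=2, Y=1, Z=1, U=3, W=2, V=1) weight 1/210
  (X=2, Y=1, Z=2, U=2, W=3, V=0) weight 1/210
  (X=2, Y=1, Z=2, U=3, W=2, V=1) weight 1/210
Group by X:
  weight(X=0) = 1/105
  weight(X=2) = 2/105
Total weight = 1/105 + 2/105 = 1/35
P(X=0 | obs) = 1/105 / 1/35 = 1/3
P(X=2 | obs) = 2/105 / 1/35 = 2/3

P(X = 0 | obs) = 1/3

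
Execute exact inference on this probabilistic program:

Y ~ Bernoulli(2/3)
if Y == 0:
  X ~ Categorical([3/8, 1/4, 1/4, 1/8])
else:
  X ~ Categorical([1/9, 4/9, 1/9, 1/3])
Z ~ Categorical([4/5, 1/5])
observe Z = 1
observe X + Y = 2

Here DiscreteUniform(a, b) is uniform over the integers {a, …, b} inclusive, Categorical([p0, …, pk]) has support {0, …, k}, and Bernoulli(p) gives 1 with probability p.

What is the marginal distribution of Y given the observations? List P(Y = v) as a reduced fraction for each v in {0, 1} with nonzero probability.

P(Y=0) = 9/41, P(Y=1) = 32/41

Enumerate traces; 2 have nonzero weight after conditioning:
  (Y=0, X=2, Z=1) weight 1/60
  (Y=1, X=1, Z=1) weight 8/135
Group by Y:
  weight(Y=0) = 1/60
  weight(Y=1) = 8/135
Total weight = 1/60 + 8/135 = 41/540
P(Y=0 | obs) = 1/60 / 41/540 = 9/41
P(Y=1 | obs) = 8/135 / 41/540 = 32/41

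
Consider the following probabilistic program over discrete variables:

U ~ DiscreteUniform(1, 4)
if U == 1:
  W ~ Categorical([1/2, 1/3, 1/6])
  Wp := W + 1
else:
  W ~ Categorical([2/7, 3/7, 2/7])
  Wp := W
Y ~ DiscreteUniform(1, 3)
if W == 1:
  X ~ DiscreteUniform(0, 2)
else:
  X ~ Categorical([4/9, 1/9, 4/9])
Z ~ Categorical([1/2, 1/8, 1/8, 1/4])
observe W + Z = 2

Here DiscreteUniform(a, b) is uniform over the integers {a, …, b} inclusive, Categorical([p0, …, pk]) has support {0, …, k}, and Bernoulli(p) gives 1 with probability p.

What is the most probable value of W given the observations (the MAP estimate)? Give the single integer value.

Enumerate traces; 108 have nonzero weight after conditioning:
  (U=1, W=0, Y=1, X=0, Z=2) weight 1/432
  (U=1, W=0, Y=1, X=1, Z=2) weight 1/1728
  (U=1, W=0, Y=1, X=2, Z=2) weight 1/432
  (U=1, W=0, Y=2, X=0, Z=2) weight 1/432
  (U=1, W=0, Y=2, X=1, Z=2) weight 1/1728
  (U=1, W=0, Y=2, X=2, Z=2) weight 1/432
  (U=1, W=0, Y=3, X=0, Z=2) weight 1/432
  (U=1, W=0, Y=3, X=1, Z=2) weight 1/1728
  (U=1, W=1, Y=1, X=0, Z=1) weight 1/864
  (U=1, W=2, Y=1, X=0, Z=0) weight 1/324
  … 98 more
Group by W:
  weight(W=0) = 19/448
  weight(W=1) = 17/336
  weight(W=2) = 43/336
Total weight = 19/448 + 17/336 + 43/336 = 99/448
P(W=0 | obs) = 19/448 / 99/448 = 19/99
P(W=1 | obs) = 17/336 / 99/448 = 68/297
P(W=2 | obs) = 43/336 / 99/448 = 172/297
argmax = 2

argmax_v P(W = v | obs) = 2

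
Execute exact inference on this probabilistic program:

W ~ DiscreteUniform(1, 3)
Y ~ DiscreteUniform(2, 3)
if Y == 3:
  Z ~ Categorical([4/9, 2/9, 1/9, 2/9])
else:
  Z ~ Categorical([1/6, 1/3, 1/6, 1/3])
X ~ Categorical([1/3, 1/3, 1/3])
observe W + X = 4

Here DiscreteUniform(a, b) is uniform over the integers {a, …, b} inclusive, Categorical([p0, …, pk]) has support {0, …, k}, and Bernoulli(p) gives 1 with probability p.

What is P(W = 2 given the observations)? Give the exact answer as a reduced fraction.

P(W = 2 | obs) = 1/2

Enumerate traces; 16 have nonzero weight after conditioning:
  (W=2, Y=2, Z=0, X=2) weight 1/108
  (W=2, Y=2, Z=1, X=2) weight 1/54
  (W=2, Y=2, Z=2, X=2) weight 1/108
  (W=2, Y=2, Z=3, X=2) weight 1/54
  (W=2, Y=3, Z=0, X=2) weight 2/81
  (W=2, Y=3, Z=1, X=2) weight 1/81
  (W=2, Y=3, Z=2, X=2) weight 1/162
  (W=2, Y=3, Z=3, X=2) weight 1/81
  (W=3, Y=2, Z=0, X=1) weight 1/108
  … 7 more
Group by W:
  weight(W=2) = 1/9
  weight(W=3) = 1/9
Total weight = 1/9 + 1/9 = 2/9
P(W=2 | obs) = 1/9 / 2/9 = 1/2
P(W=3 | obs) = 1/9 / 2/9 = 1/2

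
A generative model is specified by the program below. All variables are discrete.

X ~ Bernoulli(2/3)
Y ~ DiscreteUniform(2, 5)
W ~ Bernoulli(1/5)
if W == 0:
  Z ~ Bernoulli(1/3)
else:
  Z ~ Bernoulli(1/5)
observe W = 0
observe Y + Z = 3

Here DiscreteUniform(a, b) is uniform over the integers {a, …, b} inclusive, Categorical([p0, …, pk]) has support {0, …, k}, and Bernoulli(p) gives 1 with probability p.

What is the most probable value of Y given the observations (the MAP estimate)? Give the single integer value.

argmax_v P(Y = v | obs) = 3

Enumerate traces; 4 have nonzero weight after conditioning:
  (X=0, Y=2, W=0, Z=1) weight 1/45
  (X=0, Y=3, W=0, Z=0) weight 2/45
  (X=1, Y=2, W=0, Z=1) weight 2/45
  (X=1, Y=3, W=0, Z=0) weight 4/45
Group by Y:
  weight(Y=2) = 1/15
  weight(Y=3) = 2/15
Total weight = 1/15 + 2/15 = 1/5
P(Y=2 | obs) = 1/15 / 1/5 = 1/3
P(Y=3 | obs) = 2/15 / 1/5 = 2/3
argmax = 3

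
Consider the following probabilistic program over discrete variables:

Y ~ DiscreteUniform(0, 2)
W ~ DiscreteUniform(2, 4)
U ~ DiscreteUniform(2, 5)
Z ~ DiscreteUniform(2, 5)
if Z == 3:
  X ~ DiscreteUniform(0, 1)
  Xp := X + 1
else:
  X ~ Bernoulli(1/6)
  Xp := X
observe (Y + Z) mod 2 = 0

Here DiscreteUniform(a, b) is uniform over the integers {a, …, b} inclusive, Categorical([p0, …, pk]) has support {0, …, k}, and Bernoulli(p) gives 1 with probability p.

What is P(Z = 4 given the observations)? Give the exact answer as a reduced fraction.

P(Z = 4 | obs) = 1/3

Enumerate traces; 144 have nonzero weight after conditioning:
  (Y=0, W=2, U=2, Z=2, X=0) weight 5/864
  (Y=0, W=2, U=2, Z=2, X=1) weight 1/864
  (Y=0, W=2, U=2, Z=4, X=0) weight 5/864
  (Y=0, W=2, U=2, Z=4, X=1) weight 1/864
  (Y=0, W=2, U=3, Z=2, X=0) weight 5/864
  (Y=0, W=2, U=3, Z=2, X=1) weight 1/864
  (Y=0, W=2, U=3, Z=4, X=0) weight 5/864
  (Y=0, W=2, U=3, Z=4, X=1) weight 1/864
  (Y=1, W=2, U=2, Z=3, X=0) weight 1/288
  (Y=1, W=2, U=2, Z=5, X=0) weight 5/864
  … 134 more
Group by Z:
  weight(Z=2) = 1/6
  weight(Z=3) = 1/12
  weight(Z=4) = 1/6
  weight(Z=5) = 1/12
Total weight = 1/6 + 1/12 + 1/6 + 1/12 = 1/2
P(Z=2 | obs) = 1/6 / 1/2 = 1/3
P(Z=3 | obs) = 1/12 / 1/2 = 1/6
P(Z=4 | obs) = 1/6 / 1/2 = 1/3
P(Z=5 | obs) = 1/12 / 1/2 = 1/6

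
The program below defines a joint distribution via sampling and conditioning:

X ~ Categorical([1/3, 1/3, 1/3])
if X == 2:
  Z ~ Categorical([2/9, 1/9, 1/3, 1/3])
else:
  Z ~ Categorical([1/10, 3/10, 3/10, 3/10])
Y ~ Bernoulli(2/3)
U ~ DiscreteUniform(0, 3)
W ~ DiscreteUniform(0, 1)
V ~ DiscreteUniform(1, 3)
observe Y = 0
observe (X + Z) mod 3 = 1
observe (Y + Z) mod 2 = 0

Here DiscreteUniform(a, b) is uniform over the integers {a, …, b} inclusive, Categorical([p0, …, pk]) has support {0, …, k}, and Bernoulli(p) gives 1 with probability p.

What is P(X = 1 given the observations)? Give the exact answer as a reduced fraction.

P(X = 1 | obs) = 3/13

Enumerate traces; 48 have nonzero weight after conditioning:
  (X=1, Z=0, Y=0, U=0, W=0, V=1) weight 1/2160
  (X=1, Z=0, Y=0, U=0, W=0, V=2) weight 1/2160
  (X=1, Z=0, Y=0, U=0, W=0, V=3) weight 1/2160
  (X=1, Z=0, Y=0, U=0, W=1, V=1) weight 1/2160
  (X=1, Z=0, Y=0, U=0, W=1, V=2) weight 1/2160
  (X=1, Z=0, Y=0, U=0, W=1, V=3) weight 1/2160
  (X=1, Z=0, Y=0, U=1, W=0, V=1) weight 1/2160
  (X=1, Z=0, Y=0, U=1, W=0, V=2) weight 1/2160
  (X=2, Z=2, Y=0, U=0, W=0, V=1) weight 1/648
  … 39 more
Group by X:
  weight(X=1) = 1/90
  weight(X=2) = 1/27
Total weight = 1/90 + 1/27 = 13/270
P(X=1 | obs) = 1/90 / 13/270 = 3/13
P(X=2 | obs) = 1/27 / 13/270 = 10/13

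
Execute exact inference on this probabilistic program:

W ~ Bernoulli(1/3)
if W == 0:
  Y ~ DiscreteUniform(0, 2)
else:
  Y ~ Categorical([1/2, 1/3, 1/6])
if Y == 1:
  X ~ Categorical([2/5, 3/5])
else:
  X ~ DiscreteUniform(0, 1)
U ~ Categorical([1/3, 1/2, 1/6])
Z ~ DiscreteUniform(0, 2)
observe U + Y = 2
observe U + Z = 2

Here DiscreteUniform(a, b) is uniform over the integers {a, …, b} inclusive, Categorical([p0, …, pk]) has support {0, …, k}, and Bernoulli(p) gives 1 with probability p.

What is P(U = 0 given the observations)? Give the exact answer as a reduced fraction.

Enumerate traces; 12 have nonzero weight after conditioning:
  (W=0, Y=0, X=0, U=2, Z=0) weight 1/162
  (W=0, Y=0, X=1, U=2, Z=0) weight 1/162
  (W=0, Y=1, X=0, U=1, Z=1) weight 2/135
  (W=0, Y=1, X=1, U=1, Z=1) weight 1/45
  (W=0, Y=2, X=0, U=0, Z=2) weight 1/81
  (W=0, Y=2, X=1, U=0, Z=2) weight 1/81
  (W=1, Y=0, X=0, U=2, Z=0) weight 1/216
  (W=1, Y=0, X=1, U=2, Z=0) weight 1/216
  … 4 more
Group by U:
  weight(U=0) = 5/162
  weight(U=1) = 1/18
  weight(U=2) = 7/324
Total weight = 5/162 + 1/18 + 7/324 = 35/324
P(U=0 | obs) = 5/162 / 35/324 = 2/7
P(U=1 | obs) = 1/18 / 35/324 = 18/35
P(U=2 | obs) = 7/324 / 35/324 = 1/5

P(U = 0 | obs) = 2/7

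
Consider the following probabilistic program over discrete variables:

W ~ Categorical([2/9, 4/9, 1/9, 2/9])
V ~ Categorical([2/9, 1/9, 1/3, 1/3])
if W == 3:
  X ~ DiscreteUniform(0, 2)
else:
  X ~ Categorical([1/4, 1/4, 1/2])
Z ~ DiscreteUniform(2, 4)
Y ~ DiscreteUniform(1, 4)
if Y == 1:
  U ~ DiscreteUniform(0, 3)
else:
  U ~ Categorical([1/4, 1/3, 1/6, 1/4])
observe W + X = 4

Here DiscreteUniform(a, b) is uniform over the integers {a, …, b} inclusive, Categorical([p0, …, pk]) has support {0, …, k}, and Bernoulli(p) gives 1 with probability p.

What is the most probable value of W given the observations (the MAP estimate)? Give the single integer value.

Enumerate traces; 384 have nonzero weight after conditioning:
  (W=2, V=0, X=2, Z=2, Y=1, U=0) weight 1/3888
  (W=2, V=0, X=2, Z=2, Y=1, U=1) weight 1/3888
  (W=2, V=0, X=2, Z=2, Y=1, U=2) weight 1/3888
  (W=2, V=0, X=2, Z=2, Y=1, U=3) weight 1/3888
  (W=2, V=0, X=2, Z=2, Y=2, U=0) weight 1/3888
  (W=2, V=0, X=2, Z=2, Y=2, U=1) weight 1/2916
  (W=2, V=0, X=2, Z=2, Y=2, U=2) weight 1/5832
  (W=2, V=0, X=2, Z=2, Y=2, U=3) weight 1/3888
  (W=3, V=0, X=1, Z=2, Y=1, U=0) weight 1/2916
  … 375 more
Group by W:
  weight(W=2) = 1/18
  weight(W=3) = 2/27
Total weight = 1/18 + 2/27 = 7/54
P(W=2 | obs) = 1/18 / 7/54 = 3/7
P(W=3 | obs) = 2/27 / 7/54 = 4/7
argmax = 3

argmax_v P(W = v | obs) = 3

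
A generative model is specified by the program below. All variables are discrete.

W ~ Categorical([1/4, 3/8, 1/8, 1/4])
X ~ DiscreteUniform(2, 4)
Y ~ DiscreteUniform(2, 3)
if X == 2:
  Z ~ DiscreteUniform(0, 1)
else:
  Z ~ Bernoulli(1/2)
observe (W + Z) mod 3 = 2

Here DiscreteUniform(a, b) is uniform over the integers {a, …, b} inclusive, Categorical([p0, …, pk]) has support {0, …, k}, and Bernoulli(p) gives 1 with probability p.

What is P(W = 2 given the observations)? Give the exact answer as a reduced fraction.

P(W = 2 | obs) = 1/4

Enumerate traces; 12 have nonzero weight after conditioning:
  (W=1, X=2, Y=2, Z=1) weight 1/32
  (W=1, X=2, Y=3, Z=1) weight 1/32
  (W=1, X=3, Y=2, Z=1) weight 1/32
  (W=1, X=3, Y=3, Z=1) weight 1/32
  (W=1, X=4, Y=2, Z=1) weight 1/32
  (W=1, X=4, Y=3, Z=1) weight 1/32
  (W=2, X=2, Y=2, Z=0) weight 1/96
  (W=2, X=2, Y=3, Z=0) weight 1/96
  … 4 more
Group by W:
  weight(W=1) = 3/16
  weight(W=2) = 1/16
Total weight = 3/16 + 1/16 = 1/4
P(W=1 | obs) = 3/16 / 1/4 = 3/4
P(W=2 | obs) = 1/16 / 1/4 = 1/4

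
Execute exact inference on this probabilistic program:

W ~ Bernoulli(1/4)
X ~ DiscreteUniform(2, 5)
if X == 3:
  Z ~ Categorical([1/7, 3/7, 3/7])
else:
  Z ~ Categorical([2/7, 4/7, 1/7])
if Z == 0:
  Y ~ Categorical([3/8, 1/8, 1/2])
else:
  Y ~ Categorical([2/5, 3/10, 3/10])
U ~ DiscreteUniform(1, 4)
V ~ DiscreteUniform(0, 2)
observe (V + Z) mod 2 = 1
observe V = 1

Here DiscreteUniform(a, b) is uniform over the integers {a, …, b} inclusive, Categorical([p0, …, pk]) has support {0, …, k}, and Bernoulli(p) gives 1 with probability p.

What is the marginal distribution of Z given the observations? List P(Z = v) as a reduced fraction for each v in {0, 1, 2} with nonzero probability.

P(Z=0) = 7/13, P(Z=2) = 6/13

Enumerate traces; 192 have nonzero weight after conditioning:
  (W=0, X=2, Z=0, Y=0, U=1, V=1) weight 3/1792
  (W=0, X=2, Z=0, Y=0, U=2, V=1) weight 3/1792
  (W=0, X=2, Z=0, Y=0, U=3, V=1) weight 3/1792
  (W=0, X=2, Z=0, Y=0, U=4, V=1) weight 3/1792
  (W=0, X=2, Z=0, Y=1, U=1, V=1) weight 1/1792
  (W=0, X=2, Z=0, Y=1, U=2, V=1) weight 1/1792
  (W=0, X=2, Z=0, Y=1, U=3, V=1) weight 1/1792
  (W=0, X=2, Z=0, Y=1, U=4, V=1) weight 1/1792
  (W=0, X=2, Z=2, Y=0, U=1, V=1) weight 1/1120
  … 183 more
Group by Z:
  weight(Z=0) = 1/12
  weight(Z=2) = 1/14
Total weight = 1/12 + 1/14 = 13/84
P(Z=0 | obs) = 1/12 / 13/84 = 7/13
P(Z=2 | obs) = 1/14 / 13/84 = 6/13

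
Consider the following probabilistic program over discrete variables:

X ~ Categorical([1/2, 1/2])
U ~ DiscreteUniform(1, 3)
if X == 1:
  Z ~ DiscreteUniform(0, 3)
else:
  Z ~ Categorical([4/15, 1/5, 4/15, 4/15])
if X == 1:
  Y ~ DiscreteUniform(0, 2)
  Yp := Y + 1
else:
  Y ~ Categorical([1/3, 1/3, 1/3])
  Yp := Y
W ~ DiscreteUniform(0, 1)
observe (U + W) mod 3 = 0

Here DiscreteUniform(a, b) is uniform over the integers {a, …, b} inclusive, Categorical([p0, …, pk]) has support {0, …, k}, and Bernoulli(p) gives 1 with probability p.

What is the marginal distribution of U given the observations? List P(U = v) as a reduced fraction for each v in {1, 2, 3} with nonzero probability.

P(U=2) = 1/2, P(U=3) = 1/2

Enumerate traces; 48 have nonzero weight after conditioning:
  (X=0, U=2, Z=0, Y=0, W=1) weight 1/135
  (X=0, U=2, Z=0, Y=1, W=1) weight 1/135
  (X=0, U=2, Z=0, Y=2, W=1) weight 1/135
  (X=0, U=2, Z=1, Y=0, W=1) weight 1/180
  (X=0, U=2, Z=1, Y=1, W=1) weight 1/180
  (X=0, U=2, Z=1, Y=2, W=1) weight 1/180
  (X=0, U=2, Z=2, Y=0, W=1) weight 1/135
  (X=0, U=2, Z=2, Y=1, W=1) weight 1/135
  (X=0, U=3, Z=0, Y=0, W=0) weight 1/135
  … 39 more
Group by U:
  weight(U=2) = 1/6
  weight(U=3) = 1/6
Total weight = 1/6 + 1/6 = 1/3
P(U=2 | obs) = 1/6 / 1/3 = 1/2
P(U=3 | obs) = 1/6 / 1/3 = 1/2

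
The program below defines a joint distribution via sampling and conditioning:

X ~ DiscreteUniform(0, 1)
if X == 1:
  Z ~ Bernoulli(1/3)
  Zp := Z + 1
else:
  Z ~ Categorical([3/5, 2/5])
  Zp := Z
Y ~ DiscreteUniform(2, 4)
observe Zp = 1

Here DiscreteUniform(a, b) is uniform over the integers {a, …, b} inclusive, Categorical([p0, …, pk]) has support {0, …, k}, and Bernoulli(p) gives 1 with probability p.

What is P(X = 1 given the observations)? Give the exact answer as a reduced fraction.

Enumerate traces; 6 have nonzero weight after conditioning:
  (X=0, Z=1, Y=2) weight 1/15
  (X=0, Z=1, Y=3) weight 1/15
  (X=0, Z=1, Y=4) weight 1/15
  (X=1, Z=0, Y=2) weight 1/9
  (X=1, Z=0, Y=3) weight 1/9
  (X=1, Z=0, Y=4) weight 1/9
Group by X:
  weight(X=0) = 1/5
  weight(X=1) = 1/3
Total weight = 1/5 + 1/3 = 8/15
P(X=0 | obs) = 1/5 / 8/15 = 3/8
P(X=1 | obs) = 1/3 / 8/15 = 5/8

P(X = 1 | obs) = 5/8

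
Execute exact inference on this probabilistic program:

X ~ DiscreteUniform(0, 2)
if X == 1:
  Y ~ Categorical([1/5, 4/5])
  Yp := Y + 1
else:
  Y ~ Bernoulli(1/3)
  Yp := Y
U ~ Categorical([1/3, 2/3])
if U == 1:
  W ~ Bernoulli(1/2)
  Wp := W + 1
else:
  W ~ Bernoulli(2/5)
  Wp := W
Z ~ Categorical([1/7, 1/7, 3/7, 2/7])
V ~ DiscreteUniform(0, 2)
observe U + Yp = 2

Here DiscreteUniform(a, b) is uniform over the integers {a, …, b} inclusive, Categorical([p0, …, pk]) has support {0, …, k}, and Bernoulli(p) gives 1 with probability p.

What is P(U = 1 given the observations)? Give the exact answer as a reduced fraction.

Enumerate traces; 96 have nonzero weight after conditioning:
  (X=0, Y=1, U=1, W=0, Z=0, V=0) weight 1/567
  (X=0, Y=1, U=1, W=0, Z=0, V=1) weight 1/567
  (X=0, Y=1, U=1, W=0, Z=0, V=2) weight 1/567
  (X=0, Y=1, U=1, W=0, Z=1, V=0) weight 1/567
  (X=0, Y=1, U=1, W=0, Z=1, V=1) weight 1/567
  (X=0, Y=1, U=1, W=0, Z=1, V=2) weight 1/567
  (X=0, Y=1, U=1, W=0, Z=2, V=0) weight 1/189
  (X=0, Y=1, U=1, W=0, Z=2, V=1) weight 1/189
  (X=1, Y=1, U=0, W=0, Z=0, V=0) weight 4/1575
  … 87 more
Group by U:
  weight(U=0) = 4/45
  weight(U=1) = 26/135
Total weight = 4/45 + 26/135 = 38/135
P(U=0 | obs) = 4/45 / 38/135 = 6/19
P(U=1 | obs) = 26/135 / 38/135 = 13/19

P(U = 1 | obs) = 13/19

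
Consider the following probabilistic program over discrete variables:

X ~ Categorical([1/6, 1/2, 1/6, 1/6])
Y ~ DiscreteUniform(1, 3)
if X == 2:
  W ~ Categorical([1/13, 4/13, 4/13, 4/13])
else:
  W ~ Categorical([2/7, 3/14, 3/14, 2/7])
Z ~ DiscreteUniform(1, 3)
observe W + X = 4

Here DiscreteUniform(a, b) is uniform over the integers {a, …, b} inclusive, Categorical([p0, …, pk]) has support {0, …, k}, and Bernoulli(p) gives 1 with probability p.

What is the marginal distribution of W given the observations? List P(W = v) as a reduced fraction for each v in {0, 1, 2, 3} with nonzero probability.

Enumerate traces; 27 have nonzero weight after conditioning:
  (X=1, Y=1, W=3, Z=1) weight 1/63
  (X=1, Y=1, W=3, Z=2) weight 1/63
  (X=1, Y=1, W=3, Z=3) weight 1/63
  (X=1, Y=2, W=3, Z=1) weight 1/63
  (X=1, Y=2, W=3, Z=2) weight 1/63
  (X=1, Y=2, W=3, Z=3) weight 1/63
  (X=1, Y=3, W=3, Z=1) weight 1/63
  (X=1, Y=3, W=3, Z=2) weight 1/63
  (X=2, Y=1, W=2, Z=1) weight 2/351
  (X=3, Y=1, W=1, Z=1) weight 1/252
  … 17 more
Group by W:
  weight(W=1) = 1/28
  weight(W=2) = 2/39
  weight(W=3) = 1/7
Total weight = 1/28 + 2/39 + 1/7 = 251/1092
P(W=1 | obs) = 1/28 / 251/1092 = 39/251
P(W=2 | obs) = 2/39 / 251/1092 = 56/251
P(W=3 | obs) = 1/7 / 251/1092 = 156/251

P(W=1) = 39/251, P(W=2) = 56/251, P(W=3) = 156/251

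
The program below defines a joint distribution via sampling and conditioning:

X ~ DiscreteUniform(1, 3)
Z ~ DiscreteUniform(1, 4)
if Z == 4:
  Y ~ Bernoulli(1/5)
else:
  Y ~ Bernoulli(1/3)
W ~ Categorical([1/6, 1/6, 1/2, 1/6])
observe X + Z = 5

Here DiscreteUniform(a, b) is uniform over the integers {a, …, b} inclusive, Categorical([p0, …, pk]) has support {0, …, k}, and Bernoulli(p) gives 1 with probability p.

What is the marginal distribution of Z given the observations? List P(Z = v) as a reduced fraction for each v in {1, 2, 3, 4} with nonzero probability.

P(Z=2) = 1/3, P(Z=3) = 1/3, P(Z=4) = 1/3

Enumerate traces; 24 have nonzero weight after conditioning:
  (X=1, Z=4, Y=0, W=0) weight 1/90
  (X=1, Z=4, Y=0, W=1) weight 1/90
  (X=1, Z=4, Y=0, W=2) weight 1/30
  (X=1, Z=4, Y=0, W=3) weight 1/90
  (X=1, Z=4, Y=1, W=0) weight 1/360
  (X=1, Z=4, Y=1, W=1) weight 1/360
  (X=1, Z=4, Y=1, W=2) weight 1/120
  (X=1, Z=4, Y=1, W=3) weight 1/360
  (X=2, Z=3, Y=0, W=0) weight 1/108
  (X=3, Z=2, Y=0, W=0) weight 1/108
  … 14 more
Group by Z:
  weight(Z=2) = 1/12
  weight(Z=3) = 1/12
  weight(Z=4) = 1/12
Total weight = 1/12 + 1/12 + 1/12 = 1/4
P(Z=2 | obs) = 1/12 / 1/4 = 1/3
P(Z=3 | obs) = 1/12 / 1/4 = 1/3
P(Z=4 | obs) = 1/12 / 1/4 = 1/3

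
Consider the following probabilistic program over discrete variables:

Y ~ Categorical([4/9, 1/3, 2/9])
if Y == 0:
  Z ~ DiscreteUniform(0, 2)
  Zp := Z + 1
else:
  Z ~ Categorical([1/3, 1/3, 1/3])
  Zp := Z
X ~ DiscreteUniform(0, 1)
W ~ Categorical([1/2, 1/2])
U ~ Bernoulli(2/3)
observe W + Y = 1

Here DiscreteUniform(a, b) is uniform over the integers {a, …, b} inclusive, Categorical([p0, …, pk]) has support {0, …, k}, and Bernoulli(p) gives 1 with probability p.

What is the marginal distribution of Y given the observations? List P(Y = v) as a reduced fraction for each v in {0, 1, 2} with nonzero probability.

P(Y=0) = 4/7, P(Y=1) = 3/7

Enumerate traces; 24 have nonzero weight after conditioning:
  (Y=0, Z=0, X=0, W=1, U=0) weight 1/81
  (Y=0, Z=0, X=0, W=1, U=1) weight 2/81
  (Y=0, Z=0, X=1, W=1, U=0) weight 1/81
  (Y=0, Z=0, X=1, W=1, U=1) weight 2/81
  (Y=0, Z=1, X=0, W=1, U=0) weight 1/81
  (Y=0, Z=1, X=0, W=1, U=1) weight 2/81
  (Y=0, Z=1, X=1, W=1, U=0) weight 1/81
  (Y=0, Z=1, X=1, W=1, U=1) weight 2/81
  (Y=1, Z=0, X=0, W=0, U=0) weight 1/108
  … 15 more
Group by Y:
  weight(Y=0) = 2/9
  weight(Y=1) = 1/6
Total weight = 2/9 + 1/6 = 7/18
P(Y=0 | obs) = 2/9 / 7/18 = 4/7
P(Y=1 | obs) = 1/6 / 7/18 = 3/7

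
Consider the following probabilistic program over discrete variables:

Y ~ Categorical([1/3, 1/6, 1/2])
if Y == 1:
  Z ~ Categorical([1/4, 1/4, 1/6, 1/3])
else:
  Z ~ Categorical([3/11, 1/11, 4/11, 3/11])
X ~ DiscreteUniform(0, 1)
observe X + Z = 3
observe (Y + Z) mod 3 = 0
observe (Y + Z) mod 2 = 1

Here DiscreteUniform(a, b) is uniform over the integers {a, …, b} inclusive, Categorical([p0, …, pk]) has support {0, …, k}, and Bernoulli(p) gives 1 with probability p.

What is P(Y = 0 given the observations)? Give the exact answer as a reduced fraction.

P(Y = 0 | obs) = 36/47

Enumerate traces; 2 have nonzero weight after conditioning:
  (Y=0, Z=3, X=0) weight 1/22
  (Y=1, Z=2, X=1) weight 1/72
Group by Y:
  weight(Y=0) = 1/22
  weight(Y=1) = 1/72
Total weight = 1/22 + 1/72 = 47/792
P(Y=0 | obs) = 1/22 / 47/792 = 36/47
P(Y=1 | obs) = 1/72 / 47/792 = 11/47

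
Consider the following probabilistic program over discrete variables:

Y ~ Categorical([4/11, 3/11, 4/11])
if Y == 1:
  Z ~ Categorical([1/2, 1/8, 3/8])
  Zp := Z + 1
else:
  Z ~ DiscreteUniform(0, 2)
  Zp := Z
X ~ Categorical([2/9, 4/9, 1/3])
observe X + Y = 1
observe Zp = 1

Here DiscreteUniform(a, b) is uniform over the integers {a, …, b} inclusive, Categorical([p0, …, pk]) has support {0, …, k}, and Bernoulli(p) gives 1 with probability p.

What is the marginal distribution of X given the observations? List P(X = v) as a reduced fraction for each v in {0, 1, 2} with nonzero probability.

P(X=0) = 9/25, P(X=1) = 16/25

Enumerate traces; 2 have nonzero weight after conditioning:
  (Y=0, Z=1, X=1) weight 16/297
  (Y=1, Z=0, X=0) weight 1/33
Group by X:
  weight(X=0) = 1/33
  weight(X=1) = 16/297
Total weight = 1/33 + 16/297 = 25/297
P(X=0 | obs) = 1/33 / 25/297 = 9/25
P(X=1 | obs) = 16/297 / 25/297 = 16/25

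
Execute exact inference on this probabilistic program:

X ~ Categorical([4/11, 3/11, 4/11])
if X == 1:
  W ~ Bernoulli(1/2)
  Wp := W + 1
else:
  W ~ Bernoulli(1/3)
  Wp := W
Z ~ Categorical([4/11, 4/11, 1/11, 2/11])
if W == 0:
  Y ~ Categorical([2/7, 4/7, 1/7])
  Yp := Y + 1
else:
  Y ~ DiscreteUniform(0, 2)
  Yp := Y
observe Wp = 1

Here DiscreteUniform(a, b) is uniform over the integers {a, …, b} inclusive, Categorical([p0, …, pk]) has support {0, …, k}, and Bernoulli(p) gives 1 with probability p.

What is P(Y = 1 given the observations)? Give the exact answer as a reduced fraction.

P(Y = 1 | obs) = 44/105

Enumerate traces; 36 have nonzero weight after conditioning:
  (X=0, W=1, Z=0, Y=0) weight 16/1089
  (X=0, W=1, Z=0, Y=1) weight 16/1089
  (X=0, W=1, Z=0, Y=2) weight 16/1089
  (X=0, W=1, Z=1, Y=0) weight 16/1089
  (X=0, W=1, Z=1, Y=1) weight 16/1089
  (X=0, W=1, Z=1, Y=2) weight 16/1089
  (X=0, W=1, Z=2, Y=0) weight 4/1089
  (X=0, W=1, Z=2, Y=1) weight 4/1089
  … 28 more
Group by Y:
  weight(Y=0) = 83/693
  weight(Y=1) = 10/63
  weight(Y=2) = 139/1386
Total weight = 83/693 + 10/63 + 139/1386 = 25/66
P(Y=0 | obs) = 83/693 / 25/66 = 166/525
P(Y=1 | obs) = 10/63 / 25/66 = 44/105
P(Y=2 | obs) = 139/1386 / 25/66 = 139/525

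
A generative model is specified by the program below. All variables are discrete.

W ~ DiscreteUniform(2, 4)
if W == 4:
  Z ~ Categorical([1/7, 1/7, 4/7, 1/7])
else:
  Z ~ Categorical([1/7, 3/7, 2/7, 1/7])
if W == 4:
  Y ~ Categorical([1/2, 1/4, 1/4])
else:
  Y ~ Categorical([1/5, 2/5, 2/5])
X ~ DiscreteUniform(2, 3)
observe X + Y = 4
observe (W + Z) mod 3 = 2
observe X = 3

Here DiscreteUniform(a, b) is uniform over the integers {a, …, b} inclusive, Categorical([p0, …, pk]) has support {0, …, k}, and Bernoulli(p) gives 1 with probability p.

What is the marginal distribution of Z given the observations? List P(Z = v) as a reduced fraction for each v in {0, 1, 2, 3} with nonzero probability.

P(Z=0) = 8/37, P(Z=1) = 5/37, P(Z=2) = 16/37, P(Z=3) = 8/37

Enumerate traces; 4 have nonzero weight after conditioning:
  (W=2, Z=0, Y=1, X=3) weight 1/105
  (W=2, Z=3, Y=1, X=3) weight 1/105
  (W=3, Z=2, Y=1, X=3) weight 2/105
  (W=4, Z=1, Y=1, X=3) weight 1/168
Group by Z:
  weight(Z=0) = 1/105
  weight(Z=1) = 1/168
  weight(Z=2) = 2/105
  weight(Z=3) = 1/105
Total weight = 1/105 + 1/168 + 2/105 + 1/105 = 37/840
P(Z=0 | obs) = 1/105 / 37/840 = 8/37
P(Z=1 | obs) = 1/168 / 37/840 = 5/37
P(Z=2 | obs) = 2/105 / 37/840 = 16/37
P(Z=3 | obs) = 1/105 / 37/840 = 8/37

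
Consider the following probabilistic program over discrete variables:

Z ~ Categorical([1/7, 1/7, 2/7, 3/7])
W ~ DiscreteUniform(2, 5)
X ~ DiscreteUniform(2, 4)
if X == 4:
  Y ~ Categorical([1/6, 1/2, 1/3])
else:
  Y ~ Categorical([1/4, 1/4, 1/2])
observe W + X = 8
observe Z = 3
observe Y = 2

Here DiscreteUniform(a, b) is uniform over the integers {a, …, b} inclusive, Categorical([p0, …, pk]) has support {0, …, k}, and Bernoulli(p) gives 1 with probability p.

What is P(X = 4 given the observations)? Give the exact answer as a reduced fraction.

P(X = 4 | obs) = 2/5

Enumerate traces; 2 have nonzero weight after conditioning:
  (Z=3, W=4, X=4, Y=2) weight 1/84
  (Z=3, W=5, X=3, Y=2) weight 1/56
Group by X:
  weight(X=3) = 1/56
  weight(X=4) = 1/84
Total weight = 1/56 + 1/84 = 5/168
P(X=3 | obs) = 1/56 / 5/168 = 3/5
P(X=4 | obs) = 1/84 / 5/168 = 2/5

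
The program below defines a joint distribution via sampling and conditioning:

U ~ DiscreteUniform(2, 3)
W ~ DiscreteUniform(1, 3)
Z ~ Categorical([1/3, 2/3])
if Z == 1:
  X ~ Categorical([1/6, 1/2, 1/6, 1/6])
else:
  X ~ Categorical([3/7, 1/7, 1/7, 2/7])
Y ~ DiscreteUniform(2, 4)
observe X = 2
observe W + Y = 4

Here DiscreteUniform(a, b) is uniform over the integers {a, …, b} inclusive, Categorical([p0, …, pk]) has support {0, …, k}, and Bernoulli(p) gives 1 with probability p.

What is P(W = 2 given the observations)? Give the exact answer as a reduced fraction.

P(W = 2 | obs) = 1/2

Enumerate traces; 8 have nonzero weight after conditioning:
  (U=2, W=1, Z=0, X=2, Y=3) weight 1/378
  (U=2, W=1, Z=1, X=2, Y=3) weight 1/162
  (U=2, W=2, Z=0, X=2, Y=2) weight 1/378
  (U=2, W=2, Z=1, X=2, Y=2) weight 1/162
  (U=3, W=1, Z=0, X=2, Y=3) weight 1/378
  (U=3, W=1, Z=1, X=2, Y=3) weight 1/162
  (U=3, W=2, Z=0, X=2, Y=2) weight 1/378
  (U=3, W=2, Z=1, X=2, Y=2) weight 1/162
Group by W:
  weight(W=1) = 10/567
  weight(W=2) = 10/567
Total weight = 10/567 + 10/567 = 20/567
P(W=1 | obs) = 10/567 / 20/567 = 1/2
P(W=2 | obs) = 10/567 / 20/567 = 1/2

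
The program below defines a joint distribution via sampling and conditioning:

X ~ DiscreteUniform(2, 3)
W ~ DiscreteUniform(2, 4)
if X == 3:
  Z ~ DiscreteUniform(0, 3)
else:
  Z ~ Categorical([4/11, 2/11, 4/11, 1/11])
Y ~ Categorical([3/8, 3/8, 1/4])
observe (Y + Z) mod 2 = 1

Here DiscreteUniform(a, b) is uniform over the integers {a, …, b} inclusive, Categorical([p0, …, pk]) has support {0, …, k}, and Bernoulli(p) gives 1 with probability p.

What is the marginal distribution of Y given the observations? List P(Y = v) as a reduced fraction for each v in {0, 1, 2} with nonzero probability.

Enumerate traces; 36 have nonzero weight after conditioning:
  (X=2, W=2, Z=0, Y=1) weight 1/44
  (X=2, W=2, Z=1, Y=0) weight 1/88
  (X=2, W=2, Z=1, Y=2) weight 1/132
  (X=2, W=2, Z=2, Y=1) weight 1/44
  (X=2, W=2, Z=3, Y=0) weight 1/176
  (X=2, W=2, Z=3, Y=2) weight 1/264
  (X=2, W=3, Z=0, Y=1) weight 1/44
  (X=2, W=3, Z=1, Y=0) weight 1/88
  … 28 more
Group by Y:
  weight(Y=0) = 51/352
  weight(Y=1) = 81/352
  weight(Y=2) = 17/176
Total weight = 51/352 + 81/352 + 17/176 = 83/176
P(Y=0 | obs) = 51/352 / 83/176 = 51/166
P(Y=1 | obs) = 81/352 / 83/176 = 81/166
P(Y=2 | obs) = 17/176 / 83/176 = 17/83

P(Y=0) = 51/166, P(Y=1) = 81/166, P(Y=2) = 17/83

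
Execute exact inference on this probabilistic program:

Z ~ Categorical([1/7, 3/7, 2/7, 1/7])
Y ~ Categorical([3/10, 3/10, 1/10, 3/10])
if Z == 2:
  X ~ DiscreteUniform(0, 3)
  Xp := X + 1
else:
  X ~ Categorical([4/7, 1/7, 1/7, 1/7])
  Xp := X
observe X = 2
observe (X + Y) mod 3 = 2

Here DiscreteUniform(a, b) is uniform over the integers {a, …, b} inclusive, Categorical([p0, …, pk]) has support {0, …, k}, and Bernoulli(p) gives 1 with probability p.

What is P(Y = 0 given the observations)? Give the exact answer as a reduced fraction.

Enumerate traces; 8 have nonzero weight after conditioning:
  (Z=0, Y=0, X=2) weight 3/490
  (Z=0, Y=3, X=2) weight 3/490
  (Z=1, Y=0, X=2) weight 9/490
  (Z=1, Y=3, X=2) weight 9/490
  (Z=2, Y=0, X=2) weight 3/140
  (Z=2, Y=3, X=2) weight 3/140
  (Z=3, Y=0, X=2) weight 3/490
  (Z=3, Y=3, X=2) weight 3/490
Group by Y:
  weight(Y=0) = 51/980
  weight(Y=3) = 51/980
Total weight = 51/980 + 51/980 = 51/490
P(Y=0 | obs) = 51/980 / 51/490 = 1/2
P(Y=3 | obs) = 51/980 / 51/490 = 1/2

P(Y = 0 | obs) = 1/2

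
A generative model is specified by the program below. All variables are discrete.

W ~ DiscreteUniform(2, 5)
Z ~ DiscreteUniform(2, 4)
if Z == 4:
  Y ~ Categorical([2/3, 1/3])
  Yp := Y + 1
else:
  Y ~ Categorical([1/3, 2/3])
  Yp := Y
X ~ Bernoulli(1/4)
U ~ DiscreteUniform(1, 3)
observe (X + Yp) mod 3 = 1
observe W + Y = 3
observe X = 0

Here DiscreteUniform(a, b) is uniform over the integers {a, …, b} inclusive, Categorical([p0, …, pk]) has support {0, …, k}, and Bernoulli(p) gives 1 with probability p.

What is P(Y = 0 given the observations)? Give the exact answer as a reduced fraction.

Enumerate traces; 9 have nonzero weight after conditioning:
  (W=2, Z=2, Y=1, X=0, U=1) weight 1/72
  (W=2, Z=2, Y=1, X=0, U=2) weight 1/72
  (W=2, Z=2, Y=1, X=0, U=3) weight 1/72
  (W=2, Z=3, Y=1, X=0, U=1) weight 1/72
  (W=2, Z=3, Y=1, X=0, U=2) weight 1/72
  (W=2, Z=3, Y=1, X=0, U=3) weight 1/72
  (W=3, Z=4, Y=0, X=0, U=1) weight 1/72
  (W=3, Z=4, Y=0, X=0, U=2) weight 1/72
  … 1 more
Group by Y:
  weight(Y=0) = 1/24
  weight(Y=1) = 1/12
Total weight = 1/24 + 1/12 = 1/8
P(Y=0 | obs) = 1/24 / 1/8 = 1/3
P(Y=1 | obs) = 1/12 / 1/8 = 2/3

P(Y = 0 | obs) = 1/3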